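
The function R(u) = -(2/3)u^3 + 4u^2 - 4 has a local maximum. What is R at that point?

Critical points: R'(u) = -2u^2 + 8u vanishes at u = 0, 4.
Since R''(u) = -4u + 8, we get R''(0) = 8 > 0 ⇒ local minimum; R''(4) = -8 < 0 ⇒ local maximum.
Thus R has its local maximum at u = 4, with value 52/3.

52/3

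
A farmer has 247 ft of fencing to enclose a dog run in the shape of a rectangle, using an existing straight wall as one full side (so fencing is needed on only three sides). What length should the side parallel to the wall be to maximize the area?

Let the sides perpendicular to the wall have length x and the parallel side y, so 2x + y = 247 and the area is A = xy = x(247 − 2x).
A'(x) = 247 − 4x = 0 gives x = 247/4, and A''(x) = −4 < 0 confirms a maximum.
Then y = 247 − 2·247/4 = 247/2 and A = 61009/8.

247/2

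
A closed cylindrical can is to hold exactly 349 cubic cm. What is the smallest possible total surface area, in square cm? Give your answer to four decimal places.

274.4089

With radius r and height h, πr²h = 349 so h = 349/(πr²), and S(r) = 2πr² + 2πrh = 2πr² + 2·349/r.
S'(r) = 4πr − 2·349/r² = 0 ⇒ r³ = 349/(2π), so r ≈ 3.8155 and h = 2r ≈ 7.6309.
S''(r) = 4π + 4·349/r³ > 0, so this is the minimum; S ≈ 274.4089.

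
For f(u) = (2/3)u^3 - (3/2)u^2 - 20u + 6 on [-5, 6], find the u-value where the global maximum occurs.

-5/2

f'(u) = 2u^2 - 3u - 20, which vanishes at u = -5/2 and u = 4.
Candidates: f(-5) = -89/6, f(-5/2) = 869/24, f(4) = -166/3, f(6) = -24.
Hence the absolute maximum is 869/24 at u = -5/2.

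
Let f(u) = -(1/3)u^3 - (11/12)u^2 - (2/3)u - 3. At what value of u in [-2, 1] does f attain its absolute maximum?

-2

Differentiating, f'(u) = -u^2 - (11/6)u - 2/3; which vanishes at u = -4/3 and u = -1/2.
Evaluating at the critical points and endpoints: f(-2) = -8/3, f(-4/3) = -239/81, f(-1/2) = -137/48, f(1) = -59/12.
Hence the absolute maximum is -8/3 at u = -2.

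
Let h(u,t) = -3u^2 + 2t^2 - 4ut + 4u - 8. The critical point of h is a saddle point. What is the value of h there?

-36/5

∂h/∂u = -6u - 4t + 4 = 0 and ∂h/∂t = -4u + 4t = 0, so (u, t) = (2/5, 2/5).
The Hessian has h_{uu} = -6, h_{tt} = 4, h_{ut} = -4, giving D = -40 < 0, so the point is a saddle point.
h(2/5, 2/5) = -36/5.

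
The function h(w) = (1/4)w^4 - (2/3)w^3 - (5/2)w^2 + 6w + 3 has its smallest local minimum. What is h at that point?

-29/3

h'(w) = w^3 - 2w^2 - 5w + 6. Setting h'(w) = 0 gives w ∈ {-2, 1, 3}.
Second-derivative test with h''(w) = 3w^2 - 4w - 5: h''(-2) = 15 > 0 ⇒ local minimum; h''(1) = -6 < 0 ⇒ local maximum; h''(3) = 10 > 0 ⇒ local minimum.
The smallest local minimum is h(-2) = -29/3.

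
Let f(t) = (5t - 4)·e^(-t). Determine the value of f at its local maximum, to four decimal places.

Differentiating with the product rule gives f'(t) = (-5t + 9)·e^(-t). Since e^(-t) > 0, the only critical point is t = 9/5.
f''(9/5) has the same sign as -5 < 0, so this is a local maximum.
f(9/5) = (5)·e^(-9/5) ≈ 0.8265.

0.8265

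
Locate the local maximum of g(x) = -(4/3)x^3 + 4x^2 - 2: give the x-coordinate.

2

g'(x) = -4x^2 + 8x. Setting g'(x) = 0 gives x ∈ {0, 2}.
g''(x) = -8x + 8. g''(0) = 8 > 0 ⇒ local minimum; g''(2) = -8 < 0 ⇒ local maximum.
The local maximum is g(2) = 10/3.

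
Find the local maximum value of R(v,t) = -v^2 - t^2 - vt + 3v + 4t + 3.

22/3

∂R/∂v = -2v - t + 3 = 0 and ∂R/∂t = -v - 2t + 4 = 0, so (v, t) = (2/3, 5/3).
The Hessian has R_{vv} = -2, R_{tt} = -2, R_{vt} = -1, giving D = 3 > 0 with R_{vv} < 0, so the point is a local maximum.
R(2/3, 5/3) = 22/3.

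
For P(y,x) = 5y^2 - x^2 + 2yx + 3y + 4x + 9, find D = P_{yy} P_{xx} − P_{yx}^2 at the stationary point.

-24

∂P/∂y = 10y + 2x + 3 = 0 and ∂P/∂x = 2y - 2x + 4 = 0, so (y, x) = (-7/12, 17/12).
The Hessian has P_{yy} = 10, P_{xx} = -2, P_{yx} = 2, giving D = -24 < 0, so the point is a saddle point.
D = (10)·(-2) − (2)^2 = -24.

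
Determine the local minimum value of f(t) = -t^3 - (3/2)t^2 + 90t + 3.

f'(t) = -3t^2 - 3t + 90. Setting f'(t) = 0 gives t ∈ {-6, 5}.
Second-derivative test with f''(t) = -6t - 3: f''(-6) = 33 > 0 ⇒ local minimum; f''(5) = -33 < 0 ⇒ local maximum.
Thus f has its local minimum at t = -6, with value -375.

-375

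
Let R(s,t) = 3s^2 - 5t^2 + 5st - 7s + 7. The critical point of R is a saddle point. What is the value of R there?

70/17

∂R/∂s = 6s + 5t - 7 = 0 and ∂R/∂t = 5s - 10t = 0, so (s, t) = (14/17, 7/17).
The Hessian has R_{ss} = 6, R_{tt} = -10, R_{st} = 5, giving D = -85 < 0, so the point is a saddle point.
R(14/17, 7/17) = 70/17.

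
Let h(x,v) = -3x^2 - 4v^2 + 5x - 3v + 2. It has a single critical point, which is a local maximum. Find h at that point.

∂h/∂x = -6x + 5 = 0 and ∂h/∂v = -8v - 3 = 0, so (x, v) = (5/6, -3/8).
The Hessian has h_{xx} = -6, h_{vv} = -8, h_{xv} = 0, giving D = 48 > 0 with h_{xx} < 0, so the point is a local maximum.
h(5/6, -3/8) = 223/48.

223/48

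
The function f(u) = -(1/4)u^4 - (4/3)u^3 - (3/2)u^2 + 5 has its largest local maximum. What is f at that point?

Critical points: f'(u) = -u^3 - 4u^2 - 3u vanishes at u = -3, -1, 0.
f''(u) = -3u^2 - 8u - 3. f''(-3) = -6 < 0 ⇒ local maximum; f''(-1) = 2 > 0 ⇒ local minimum; f''(0) = -3 < 0 ⇒ local maximum.
The largest local maximum is f(-3) = 29/4.

29/4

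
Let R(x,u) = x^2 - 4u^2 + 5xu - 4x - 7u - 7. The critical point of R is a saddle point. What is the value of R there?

-442/41

∂R/∂x = 2x + 5u - 4 = 0 and ∂R/∂u = 5x - 8u - 7 = 0, so (x, u) = (67/41, 6/41).
The Hessian has R_{xx} = 2, R_{uu} = -8, R_{xu} = 5, giving D = -41 < 0, so the point is a saddle point.
R(67/41, 6/41) = -442/41.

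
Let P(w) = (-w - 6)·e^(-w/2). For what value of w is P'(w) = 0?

P'(w) = (-1)·e^(-w/2) + (-w - 6)·(-1/2)·e^(-w/2) = ((1/2)w + 2)·e^(-w/2). Since e^(-w/2) > 0, the only critical point is w = -4.
P''(-4) has the same sign as 1/2 > 0, so this is a local minimum.
P(-4) = (-2)·e^(2) ≈ -14.7781.

-4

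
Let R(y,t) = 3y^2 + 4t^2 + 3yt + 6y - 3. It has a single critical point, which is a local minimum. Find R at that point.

∂R/∂y = 6y + 3t + 6 = 0 and ∂R/∂t = 3y + 8t = 0, so (y, t) = (-16/13, 6/13).
The Hessian has R_{yy} = 6, R_{tt} = 8, R_{yt} = 3, giving D = 39 > 0 with R_{yy} > 0, so the point is a local minimum.
R(-16/13, 6/13) = -87/13.

-87/13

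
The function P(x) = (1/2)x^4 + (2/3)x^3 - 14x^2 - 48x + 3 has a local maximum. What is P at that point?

137/3

P'(x) = 2x^3 + 2x^2 - 28x - 48 = 0 at x = -3, -2, 4.
Since P''(x) = 6x^2 + 4x - 28, we get P''(-3) = 14 > 0 ⇒ local minimum; P''(-2) = -12 < 0 ⇒ local maximum; P''(4) = 84 > 0 ⇒ local minimum.
So the local maximum value is P(-2) = 137/3.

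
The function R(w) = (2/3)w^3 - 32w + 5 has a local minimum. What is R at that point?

-241/3

Critical points: R'(w) = 2w^2 - 32 vanishes at w = -4, 4.
Since R''(w) = 4w, we get R''(-4) = -16 < 0 ⇒ local maximum; R''(4) = 16 > 0 ⇒ local minimum.
So the local minimum value is R(4) = -241/3.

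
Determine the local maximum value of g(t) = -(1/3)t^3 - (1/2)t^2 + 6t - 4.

g'(t) = -t^2 - t + 6. Setting g'(t) = 0 gives t ∈ {-3, 2}.
Second-derivative test with g''(t) = -2t - 1: g''(-3) = 5 > 0 ⇒ local minimum; g''(2) = -5 < 0 ⇒ local maximum.
The local maximum is g(2) = 10/3.

10/3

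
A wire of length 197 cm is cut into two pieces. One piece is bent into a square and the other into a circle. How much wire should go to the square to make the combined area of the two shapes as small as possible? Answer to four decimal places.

Let x be the length used for the square. Square side x/4; circle radius (197−x)/(2π).
A(x) = (x/4)² + π·((197−x)/(2π))² = x²/16 + (197−x)²/(4π) for 0 ≤ x ≤ 197. A'(x) = x/8 − (197−x)/(2π) = 0 gives x = 4·197/(π+4) ≈ 110.3395.
A'' = 1/8 + 1/(2π) > 0, so this gives the minimum combined area; x ≈ 110.3395 cm to the square.

110.3395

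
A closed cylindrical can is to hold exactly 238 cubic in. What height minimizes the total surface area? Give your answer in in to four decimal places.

With radius r and height h, πr²h = 238 so h = 238/(πr²), and S(r) = 2πr² + 2πrh = 2πr² + 2·238/r.
S'(r) = 4πr − 2·238/r² = 0 ⇒ r³ = 238/(2π), so r ≈ 3.3584 and h = 2r ≈ 6.7168.
S''(r) = 4π + 4·238/r³ > 0, so this is the minimum; S ≈ 212.6013.

6.7168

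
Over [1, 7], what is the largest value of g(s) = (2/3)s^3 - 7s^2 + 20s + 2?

83/3

g'(s) = 2s^2 - 14s + 20, which vanishes at s = 2 and s = 5.
Evaluating at the critical points and endpoints: g(1) = 47/3, g(2) = 58/3, g(5) = 31/3, g(7) = 83/3.
Hence the absolute maximum is 83/3 at s = 7.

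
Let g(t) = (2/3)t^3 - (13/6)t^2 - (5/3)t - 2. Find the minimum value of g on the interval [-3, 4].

-69/2

The derivative is 2t^2 - (13/3)t - 5/3, which vanishes at t = -1/3 and t = 5/2.
Evaluating at the critical points and endpoints: g(-3) = -69/2; g(-1/3) = -277/162; g(5/2) = -223/24; g(4) = -2/3.
Hence the absolute minimum is -69/2 at t = -3.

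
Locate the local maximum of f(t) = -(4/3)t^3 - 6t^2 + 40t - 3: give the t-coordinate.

2

f'(t) = -4t^2 - 12t + 40. Setting f'(t) = 0 gives t ∈ {-5, 2}.
Since f''(t) = -8t - 12, we get f''(-5) = 28 > 0 ⇒ local minimum; f''(2) = -28 < 0 ⇒ local maximum.
Thus f has its local maximum at t = 2, with value 127/3.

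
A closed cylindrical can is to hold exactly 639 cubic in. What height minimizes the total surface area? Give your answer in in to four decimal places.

9.3355

With radius r and height h, πr²h = 639 so h = 639/(πr²), and S(r) = 2πr² + 2πrh = 2πr² + 2·639/r.
S'(r) = 4πr − 2·639/r² = 0 ⇒ r³ = 639/(2π), so r ≈ 4.6677 and h = 2r ≈ 9.3355.
S''(r) = 4π + 4·639/r³ > 0, so this is the minimum; S ≈ 410.6909.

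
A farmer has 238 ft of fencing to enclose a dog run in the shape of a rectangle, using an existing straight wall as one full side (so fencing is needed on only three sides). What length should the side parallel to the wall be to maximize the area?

Let the sides perpendicular to the wall have length x and the parallel side y, so 2x + y = 238 and the area is A = xy = x(238 − 2x).
A'(x) = 238 − 4x = 0 gives x = 119/2, and A''(x) = −4 < 0 confirms a maximum.
Then y = 238 − 2·119/2 = 119 and A = 14161/2.

119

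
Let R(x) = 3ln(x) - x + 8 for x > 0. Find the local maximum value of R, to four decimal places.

R'(x) = 3/x − 1 = 0 gives x = 3.
R''(x) = -3/x², which is negative for x > 0, so this is a local maximum.
R(3) = 3·ln(3) - 3 + 8 ≈ 8.2958.

8.2958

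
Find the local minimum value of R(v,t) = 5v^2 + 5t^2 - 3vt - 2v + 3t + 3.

∂R/∂v = 10v - 3t - 2 = 0 and ∂R/∂t = -3v + 10t + 3 = 0, so (v, t) = (11/91, -24/91).
The Hessian has R_{vv} = 10, R_{tt} = 10, R_{vt} = -3, giving D = 91 > 0 with R_{vv} > 0, so the point is a local minimum.
R(11/91, -24/91) = 226/91.

226/91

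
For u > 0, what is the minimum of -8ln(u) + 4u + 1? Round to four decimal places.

h'(u) = -8/u + 4 = 0 gives u = 2.
h''(u) = 8/u², which is positive for u > 0, so this is a local minimum.
h(2) = -8·ln(2) + 8 + 1 ≈ 3.4548.

3.4548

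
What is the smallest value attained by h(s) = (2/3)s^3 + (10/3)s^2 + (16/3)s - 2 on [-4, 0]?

-38/3

h'(s) = 2s^2 + (20/3)s + 16/3, which vanishes at s = -2 and s = -4/3.
Compare values at every candidate in [-4, 0]: h(-4) = -38/3; h(-2) = -14/3; h(-4/3) = -386/81; h(0) = -2.
The minimum over the interval is -38/3, attained at s = -4.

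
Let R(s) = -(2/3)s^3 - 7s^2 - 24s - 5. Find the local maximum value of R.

22

R'(s) = -2s^2 - 14s - 24. Setting R'(s) = 0 gives s ∈ {-4, -3}.
Second-derivative test with R''(s) = -4s - 14: R''(-4) = 2 > 0 ⇒ local minimum; R''(-3) = -2 < 0 ⇒ local maximum.
So the local maximum value is R(-3) = 22.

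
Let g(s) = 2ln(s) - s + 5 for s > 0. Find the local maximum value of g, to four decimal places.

4.3863

g'(s) = 2/s − 1 = 0 gives s = 2.
g''(s) = -2/s², which is negative for s > 0, so this is a local maximum.
g(2) = 2·ln(2) - 2 + 5 ≈ 4.3863.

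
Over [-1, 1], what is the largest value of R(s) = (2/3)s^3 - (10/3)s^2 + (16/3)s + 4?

20/3

The derivative is 2s^2 - (20/3)s + 16/3, which has no zeros in [-1, 1].
Compare values at every candidate in [-1, 1]: R(-1) = -16/3, R(1) = 20/3.
The maximum over the interval is 20/3, attained at s = 1.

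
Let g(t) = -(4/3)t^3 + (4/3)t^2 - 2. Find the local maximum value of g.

-146/81

g'(t) = -4t^2 + (8/3)t. Setting g'(t) = 0 gives t ∈ {0, 2/3}.
Second-derivative test with g''(t) = -8t + 8/3: g''(0) = 8/3 > 0 ⇒ local minimum; g''(2/3) = -8/3 < 0 ⇒ local maximum.
The local maximum is g(2/3) = -146/81.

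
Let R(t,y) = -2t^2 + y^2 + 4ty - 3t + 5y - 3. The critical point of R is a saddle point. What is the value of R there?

∂R/∂t = -4t + 4y - 3 = 0 and ∂R/∂y = 4t + 2y + 5 = 0, so (t, y) = (-13/12, -1/3).
The Hessian has R_{tt} = -4, R_{yy} = 2, R_{ty} = 4, giving D = -24 < 0, so the point is a saddle point.
R(-13/12, -1/3) = -53/24.

-53/24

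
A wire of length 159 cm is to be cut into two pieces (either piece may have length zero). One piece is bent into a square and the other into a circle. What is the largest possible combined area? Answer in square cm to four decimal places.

Let x be the length used for the square. Square side x/4; circle radius (159−x)/(2π).
A(x) = (x/4)² + π·((159−x)/(2π))² = x²/16 + (159−x)²/(4π) for 0 ≤ x ≤ 159. A'(x) = x/8 − (159−x)/(2π) = 0 gives x = 4·159/(π+4) ≈ 89.0558.
A'' > 0, so the interior critical point is a minimum; the maximum is at an endpoint. A(0) = 2011.7981 and A(159) = 1580.0625, so the largest area is 2011.7981.

2011.7981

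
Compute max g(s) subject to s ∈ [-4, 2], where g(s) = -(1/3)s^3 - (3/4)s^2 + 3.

The derivative is -s^2 - (3/2)s, which vanishes at s = -3/2 and s = 0.
Evaluating at the critical points and endpoints: g(-4) = 37/3; g(-3/2) = 39/16; g(0) = 3; g(2) = -8/3.
So the maximum is g(-4) = 37/3.

37/3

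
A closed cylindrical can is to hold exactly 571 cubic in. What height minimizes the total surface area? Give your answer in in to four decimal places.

With radius r and height h, πr²h = 571 so h = 571/(πr²), and S(r) = 2πr² + 2πrh = 2πr² + 2·571/r.
S'(r) = 4πr − 2·571/r² = 0 ⇒ r³ = 571/(2π), so r ≈ 4.4959 and h = 2r ≈ 8.9918.
S''(r) = 4π + 4·571/r³ > 0, so this is the minimum; S ≈ 381.0120.

8.9918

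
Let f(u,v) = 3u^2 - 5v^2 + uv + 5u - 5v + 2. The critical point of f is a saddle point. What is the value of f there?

∂f/∂u = 6u + v + 5 = 0 and ∂f/∂v = u - 10v - 5 = 0, so (u, v) = (-45/61, -35/61).
The Hessian has f_{uu} = 6, f_{vv} = -10, f_{uv} = 1, giving D = -61 < 0, so the point is a saddle point.
f(-45/61, -35/61) = 97/61.

97/61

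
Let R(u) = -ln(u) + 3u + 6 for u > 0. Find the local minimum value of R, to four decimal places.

8.0986

R'(u) = -1/u + 3 = 0 gives u = 1/3.
R''(u) = 1/u², which is positive for u > 0, so this is a local minimum.
R(1/3) = -1·ln(1/3) + 1 + 6 ≈ 8.0986.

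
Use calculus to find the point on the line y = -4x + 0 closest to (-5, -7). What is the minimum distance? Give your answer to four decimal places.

6.5485

Minimize D(x)^2 = (x + 5)^2 + (-4x + 7)^2.
d/dx[D^2] = 2(x + 5) + 2·(-4)·(-4x + 7) = 0 ⇒ x = 23/17.
Then y = -92/17 and the distance is √(729/17) ≈ 6.5485.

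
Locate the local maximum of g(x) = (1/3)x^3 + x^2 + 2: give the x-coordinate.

g'(x) = x^2 + 2x = 0 at x = -2, 0.
Since g''(x) = 2x + 2, we get g''(-2) = -2 < 0 ⇒ local maximum; g''(0) = 2 > 0 ⇒ local minimum.
So the local maximum value is g(-2) = 10/3.

-2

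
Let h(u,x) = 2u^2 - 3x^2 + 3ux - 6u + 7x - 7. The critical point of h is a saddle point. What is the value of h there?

-115/33

∂h/∂u = 4u + 3x - 6 = 0 and ∂h/∂x = 3u - 6x + 7 = 0, so (u, x) = (5/11, 46/33).
The Hessian has h_{uu} = 4, h_{xx} = -6, h_{ux} = 3, giving D = -33 < 0, so the point is a saddle point.
h(5/11, 46/33) = -115/33.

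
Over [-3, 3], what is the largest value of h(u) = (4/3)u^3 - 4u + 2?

26

h'(u) = 4u^2 - 4, which vanishes at u = -1 and u = 1.
Candidates: h(-3) = -22; h(-1) = 14/3; h(1) = -2/3; h(3) = 26.
The maximum over the interval is 26, attained at u = 3.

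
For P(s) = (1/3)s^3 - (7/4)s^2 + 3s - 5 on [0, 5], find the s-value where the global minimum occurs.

0

Differentiating, P'(s) = s^2 - (7/2)s + 3; which vanishes at s = 3/2 and s = 2.
Evaluating at the critical points and endpoints: P(0) = -5, P(3/2) = -53/16, P(2) = -10/3, P(5) = 95/12.
So the minimum is P(0) = -5.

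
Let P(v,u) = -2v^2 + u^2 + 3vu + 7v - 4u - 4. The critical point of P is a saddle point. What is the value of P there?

∂P/∂v = -4v + 3u + 7 = 0 and ∂P/∂u = 3v + 2u - 4 = 0, so (v, u) = (26/17, -5/17).
The Hessian has P_{vv} = -4, P_{uu} = 2, P_{vu} = 3, giving D = -17 < 0, so the point is a saddle point.
P(26/17, -5/17) = 33/17.

33/17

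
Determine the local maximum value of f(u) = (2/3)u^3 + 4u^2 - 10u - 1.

197/3

f'(u) = 2u^2 + 8u - 10 = 0 at u = -5, 1.
f''(u) = 4u + 8. f''(-5) = -12 < 0 ⇒ local maximum; f''(1) = 12 > 0 ⇒ local minimum.
Thus f has its local maximum at u = -5, with value 197/3.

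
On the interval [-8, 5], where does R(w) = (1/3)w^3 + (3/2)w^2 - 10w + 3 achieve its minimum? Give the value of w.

2

The derivative is w^2 + 3w - 10, which vanishes at w = -5 and w = 2.
Evaluating at the critical points and endpoints: R(-8) = 25/3, R(-5) = 293/6, R(2) = -25/3, R(5) = 193/6.
The minimum over the interval is -25/3, attained at w = 2.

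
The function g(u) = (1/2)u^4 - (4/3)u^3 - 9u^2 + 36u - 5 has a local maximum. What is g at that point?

85/3

Critical points: g'(u) = 2u^3 - 4u^2 - 18u + 36 vanishes at u = -3, 2, 3.
Since g''(u) = 6u^2 - 8u - 18, we get g''(-3) = 60 > 0 ⇒ local minimum; g''(2) = -10 < 0 ⇒ local maximum; g''(3) = 12 > 0 ⇒ local minimum.
So the local maximum value is g(2) = 85/3.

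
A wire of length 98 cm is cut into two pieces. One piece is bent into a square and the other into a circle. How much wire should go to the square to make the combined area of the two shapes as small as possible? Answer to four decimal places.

Let x be the length used for the square. Square side x/4; circle radius (98−x)/(2π).
A(x) = (x/4)² + π·((98−x)/(2π))² = x²/16 + (98−x)²/(4π) for 0 ≤ x ≤ 98. A'(x) = x/8 − (98−x)/(2π) = 0 gives x = 4·98/(π+4) ≈ 54.8897.
A'' = 1/8 + 1/(2π) > 0, so this gives the minimum combined area; x ≈ 54.8897 cm to the square.

54.8897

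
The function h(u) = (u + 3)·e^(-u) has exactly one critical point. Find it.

Differentiating with the product rule gives h'(u) = (-u - 2)·e^(-u). Since e^(-u) > 0, the only critical point is u = -2.
h''(-2) has the same sign as -1 < 0, so this is a local maximum.
h(-2) = (1)·e^(2) ≈ 7.3891.

-2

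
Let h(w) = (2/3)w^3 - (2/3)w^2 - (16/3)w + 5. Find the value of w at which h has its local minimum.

h'(w) = 2w^2 - (4/3)w - 16/3. Setting h'(w) = 0 gives w ∈ {-4/3, 2}.
Since h''(w) = 4w - 4/3, we get h''(-4/3) = -20/3 < 0 ⇒ local maximum; h''(2) = 20/3 > 0 ⇒ local minimum.
The local minimum is h(2) = -3.

2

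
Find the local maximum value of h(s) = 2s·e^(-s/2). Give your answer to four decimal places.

1.4715

By the product rule, h'(s) = (-s + 2)·e^(-s/2). Since e^(-s/2) > 0, the only critical point is s = 2.
h''(2) has the same sign as -1 < 0, so this is a local maximum.
h(2) = (4)·e^(-1) ≈ 1.4715.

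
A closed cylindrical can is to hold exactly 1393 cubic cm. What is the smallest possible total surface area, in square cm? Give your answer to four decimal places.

690.4761

With radius r and height h, πr²h = 1393 so h = 1393/(πr²), and S(r) = 2πr² + 2πrh = 2πr² + 2·1393/r.
S'(r) = 4πr − 2·1393/r² = 0 ⇒ r³ = 1393/(2π), so r ≈ 6.0523 and h = 2r ≈ 12.1047.
S''(r) = 4π + 4·1393/r³ > 0, so this is the minimum; S ≈ 690.4761.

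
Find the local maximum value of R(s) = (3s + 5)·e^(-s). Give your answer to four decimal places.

R'(s) = 3·e^(-s) + (3s + 5)·(-1)·e^(-s) = (-3s - 2)·e^(-s). Since e^(-s) > 0, the only critical point is s = -2/3.
R''(-2/3) has the same sign as -3 < 0, so this is a local maximum.
R(-2/3) = (3)·e^(2/3) ≈ 5.8432.

5.8432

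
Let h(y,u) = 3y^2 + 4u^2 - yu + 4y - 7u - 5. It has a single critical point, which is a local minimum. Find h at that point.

∂h/∂y = 6y - u + 4 = 0 and ∂h/∂u = -y + 8u - 7 = 0, so (y, u) = (-25/47, 38/47).
The Hessian has h_{yy} = 6, h_{uu} = 8, h_{yu} = -1, giving D = 47 > 0 with h_{yy} > 0, so the point is a local minimum.
h(-25/47, 38/47) = -418/47.

-418/47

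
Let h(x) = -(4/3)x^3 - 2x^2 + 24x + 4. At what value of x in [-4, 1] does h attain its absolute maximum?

h'(x) = -4x^2 - 4x + 24, whose only zero in [-4, 1] is x = -3.
Evaluating at the critical points and endpoints: h(-4) = -116/3,  h(-3) = -50,  h(1) = 74/3.
The maximum over the interval is 74/3, attained at x = 1.

1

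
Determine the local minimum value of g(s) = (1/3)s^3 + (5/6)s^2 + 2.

Critical points: g'(s) = s^2 + (5/3)s vanishes at s = -5/3, 0.
Since g''(s) = 2s + 5/3, we get g''(-5/3) = -5/3 < 0 ⇒ local maximum; g''(0) = 5/3 > 0 ⇒ local minimum.
Thus g has its local minimum at s = 0, with value 2.

2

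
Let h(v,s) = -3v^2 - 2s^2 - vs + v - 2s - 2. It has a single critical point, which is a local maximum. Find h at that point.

∂h/∂v = -6v - s + 1 = 0 and ∂h/∂s = -v - 4s - 2 = 0, so (v, s) = (6/23, -13/23).
The Hessian has h_{vv} = -6, h_{ss} = -4, h_{vs} = -1, giving D = 23 > 0 with h_{vv} < 0, so the point is a local maximum.
h(6/23, -13/23) = -30/23.

-30/23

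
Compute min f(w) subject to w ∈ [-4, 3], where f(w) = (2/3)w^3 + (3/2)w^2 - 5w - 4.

-41/6

Differentiating, f'(w) = 2w^2 + 3w - 5; which vanishes at w = -5/2 and w = 1.
Evaluating at the critical points and endpoints: f(-4) = -8/3,  f(-5/2) = 179/24,  f(1) = -41/6,  f(3) = 25/2.
So the minimum is f(1) = -41/6.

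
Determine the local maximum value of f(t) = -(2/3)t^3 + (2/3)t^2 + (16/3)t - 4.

f'(t) = -2t^2 + (4/3)t + 16/3. Setting f'(t) = 0 gives t ∈ {-4/3, 2}.
Since f''(t) = -4t + 4/3, we get f''(-4/3) = 20/3 > 0 ⇒ local minimum; f''(2) = -20/3 < 0 ⇒ local maximum.
So the local maximum value is f(2) = 4.

4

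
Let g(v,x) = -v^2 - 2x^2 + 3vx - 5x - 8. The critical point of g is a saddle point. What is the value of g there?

∂g/∂v = -2v + 3x = 0 and ∂g/∂x = 3v - 4x - 5 = 0, so (v, x) = (15, 10).
The Hessian has g_{vv} = -2, g_{xx} = -4, g_{vx} = 3, giving D = -1 < 0, so the point is a saddle point.
g(15, 10) = -33.

-33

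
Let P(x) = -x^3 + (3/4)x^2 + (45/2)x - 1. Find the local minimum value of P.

Critical points: P'(x) = -3x^2 + (3/2)x + 45/2 vanishes at x = -5/2, 3.
Second-derivative test with P''(x) = -6x + 3/2: P''(-5/2) = 33/2 > 0 ⇒ local minimum; P''(3) = -33/2 < 0 ⇒ local maximum.
The local minimum is P(-5/2) = -591/16.

-591/16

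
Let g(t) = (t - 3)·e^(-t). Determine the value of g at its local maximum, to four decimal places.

g'(t) = 1·e^(-t) + (t - 3)·(-1)·e^(-t) = (-t + 4)·e^(-t). Since e^(-t) > 0, the only critical point is t = 4.
g''(4) has the same sign as -1 < 0, so this is a local maximum.
g(4) = (1)·e^(-4) ≈ 0.0183.

0.0183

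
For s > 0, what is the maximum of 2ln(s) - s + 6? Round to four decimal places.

R'(s) = 2/s − 1 = 0 gives s = 2.
R''(s) = -2/s², which is negative for s > 0, so this is a local maximum.
R(2) = 2·ln(2) - 2 + 6 ≈ 5.3863.

5.3863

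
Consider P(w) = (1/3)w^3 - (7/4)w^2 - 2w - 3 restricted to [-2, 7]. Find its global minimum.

-53/3

Differentiating, P'(w) = w^2 - (7/2)w - 2; which vanishes at w = -1/2 and w = 4.
Candidates: P(-2) = -26/3, P(-1/2) = -119/48, P(4) = -53/3, P(7) = 139/12.
The minimum over the interval is -53/3, attained at w = 4.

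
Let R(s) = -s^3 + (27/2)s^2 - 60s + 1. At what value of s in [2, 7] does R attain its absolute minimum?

Differentiating, R'(s) = -3s^2 + 27s - 60; which vanishes at s = 4 and s = 5.
Evaluating at the critical points and endpoints: R(2) = -73, R(4) = -87, R(5) = -173/2, R(7) = -201/2.
Hence the absolute minimum is -201/2 at s = 7.

7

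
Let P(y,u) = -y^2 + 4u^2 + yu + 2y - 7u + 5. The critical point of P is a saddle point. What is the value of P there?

∂P/∂y = -2y + u + 2 = 0 and ∂P/∂u = y + 8u - 7 = 0, so (y, u) = (23/17, 12/17).
The Hessian has P_{yy} = -2, P_{uu} = 8, P_{yu} = 1, giving D = -17 < 0, so the point is a saddle point.
P(23/17, 12/17) = 66/17.

66/17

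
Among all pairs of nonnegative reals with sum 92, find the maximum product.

2116

With x + y = 92, the product is P(x) = x(92 − x).
P'(x) = 92 − 2x = 0 gives x = 46; P'' = −2 < 0, so this is the maximum.
P = 46·46 = 2116.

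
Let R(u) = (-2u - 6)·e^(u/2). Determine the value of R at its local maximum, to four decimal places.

0.3283

R'(u) = (-2)·e^(u/2) + (-2u - 6)·(1/2)·e^(u/2) = (-u - 5)·e^(u/2). Since e^(u/2) > 0, the only critical point is u = -5.
R''(-5) has the same sign as -1 < 0, so this is a local maximum.
R(-5) = (4)·e^(-5/2) ≈ 0.3283.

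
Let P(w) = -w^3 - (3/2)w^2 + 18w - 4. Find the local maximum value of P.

18

Critical points: P'(w) = -3w^2 - 3w + 18 vanishes at w = -3, 2.
Second-derivative test with P''(w) = -6w - 3: P''(-3) = 15 > 0 ⇒ local minimum; P''(2) = -15 < 0 ⇒ local maximum.
Thus P has its local maximum at w = 2, with value 18.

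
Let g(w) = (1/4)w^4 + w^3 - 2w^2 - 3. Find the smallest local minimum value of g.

-35

g'(w) = w^3 + 3w^2 - 4w = 0 at w = -4, 0, 1.
Second-derivative test with g''(w) = 3w^2 + 6w - 4: g''(-4) = 20 > 0 ⇒ local minimum; g''(0) = -4 < 0 ⇒ local maximum; g''(1) = 5 > 0 ⇒ local minimum.
The smallest local minimum is g(-4) = -35.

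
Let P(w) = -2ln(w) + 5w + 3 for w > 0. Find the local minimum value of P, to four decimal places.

P'(w) = -2/w + 5 = 0 gives w = 2/5.
P''(w) = 2/w², which is positive for w > 0, so this is a local minimum.
P(2/5) = -2·ln(2/5) + 2 + 3 ≈ 6.8326.

6.8326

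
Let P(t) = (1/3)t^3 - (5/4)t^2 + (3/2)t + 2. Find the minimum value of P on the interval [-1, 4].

Differentiating, P'(t) = t^2 - (5/2)t + 3/2; which vanishes at t = 1 and t = 3/2.
Evaluating at the critical points and endpoints: P(-1) = -13/12,  P(1) = 31/12,  P(3/2) = 41/16,  P(4) = 28/3.
So the minimum is P(-1) = -13/12.

-13/12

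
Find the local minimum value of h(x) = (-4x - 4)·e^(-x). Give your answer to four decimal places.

h'(x) = (-4)·e^(-x) + (-4x - 4)·(-1)·e^(-x) = (4x)·e^(-x). Since e^(-x) > 0, the only critical point is x = 0.
h''(0) has the same sign as 4 > 0, so this is a local minimum.
h(0) = (-4)·e^(0) ≈ -4.0000.

-4.0000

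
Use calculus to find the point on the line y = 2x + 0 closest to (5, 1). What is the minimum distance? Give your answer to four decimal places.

4.0249

Minimize D(x)^2 = (x - 5)^2 + (2x - 1)^2.
d/dx[D^2] = 2(x - 5) + 2·2·(2x - 1) = 0 ⇒ x = 7/5.
Then y = 14/5 and the distance is √(81/5) ≈ 4.0249.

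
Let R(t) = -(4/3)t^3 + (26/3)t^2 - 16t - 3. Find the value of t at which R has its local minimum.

4/3

R'(t) = -4t^2 + (52/3)t - 16. Setting R'(t) = 0 gives t ∈ {4/3, 3}.
R''(t) = -8t + 52/3. R''(4/3) = 20/3 > 0 ⇒ local minimum; R''(3) = -20/3 < 0 ⇒ local maximum.
So the local minimum value is R(4/3) = -979/81.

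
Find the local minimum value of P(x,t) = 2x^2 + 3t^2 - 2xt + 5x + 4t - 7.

-287/20

∂P/∂x = 4x - 2t + 5 = 0 and ∂P/∂t = -2x + 6t + 4 = 0, so (x, t) = (-19/10, -13/10).
The Hessian has P_{xx} = 4, P_{tt} = 6, P_{xt} = -2, giving D = 20 > 0 with P_{xx} > 0, so the point is a local minimum.
P(-19/10, -13/10) = -287/20.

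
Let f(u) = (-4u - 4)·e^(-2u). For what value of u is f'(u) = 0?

-1/2

Differentiating with the product rule gives f'(u) = (8u + 4)·e^(-2u). Since e^(-2u) > 0, the only critical point is u = -1/2.
f''(-1/2) has the same sign as 8 > 0, so this is a local minimum.
f(-1/2) = (-2)·e^(1) ≈ -5.4366.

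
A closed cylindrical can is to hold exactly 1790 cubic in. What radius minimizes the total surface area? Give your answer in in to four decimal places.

With radius r and height h, πr²h = 1790 so h = 1790/(πr²), and S(r) = 2πr² + 2πrh = 2πr² + 2·1790/r.
S'(r) = 4πr − 2·1790/r² = 0 ⇒ r³ = 1790/(2π), so r ≈ 6.5800 and h = 2r ≈ 13.1600.
S''(r) = 4π + 4·1790/r³ > 0, so this is the minimum; S ≈ 816.1123.

6.5800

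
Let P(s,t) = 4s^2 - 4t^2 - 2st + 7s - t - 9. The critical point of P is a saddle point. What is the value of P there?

∂P/∂s = 8s - 2t + 7 = 0 and ∂P/∂t = -2s - 8t - 1 = 0, so (s, t) = (-29/34, 3/34).
The Hessian has P_{ss} = 8, P_{tt} = -8, P_{st} = -2, giving D = -68 < 0, so the point is a saddle point.
P(-29/34, 3/34) = -409/34.

-409/34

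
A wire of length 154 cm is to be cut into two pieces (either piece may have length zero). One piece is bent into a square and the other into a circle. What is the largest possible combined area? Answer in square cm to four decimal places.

Let x be the length used for the square. Square side x/4; circle radius (154−x)/(2π).
A(x) = (x/4)² + π·((154−x)/(2π))² = x²/16 + (154−x)²/(4π) for 0 ≤ x ≤ 154. A'(x) = x/8 − (154−x)/(2π) = 0 gives x = 4·154/(π+4) ≈ 86.2553.
A'' > 0, so the interior critical point is a minimum; the maximum is at an endpoint. A(0) = 1887.2593 and A(154) = 1482.2500, so the largest area is 1887.2593.

1887.2593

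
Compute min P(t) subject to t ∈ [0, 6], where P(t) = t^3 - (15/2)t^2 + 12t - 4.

-12

P'(t) = 3t^2 - 15t + 12, which vanishes at t = 1 and t = 4.
Compare values at every candidate in [0, 6]: P(0) = -4, P(1) = 3/2, P(4) = -12, P(6) = 14.
The minimum over the interval is -12, attained at t = 4.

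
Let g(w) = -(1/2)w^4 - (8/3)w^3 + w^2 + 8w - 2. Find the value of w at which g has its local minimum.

Critical points: g'(w) = -2w^3 - 8w^2 + 2w + 8 vanishes at w = -4, -1, 1.
Second-derivative test with g''(w) = -6w^2 - 16w + 2: g''(-4) = -30 < 0 ⇒ local maximum; g''(-1) = 12 > 0 ⇒ local minimum; g''(1) = -20 < 0 ⇒ local maximum.
Thus g has its local minimum at w = -1, with value -41/6.

-1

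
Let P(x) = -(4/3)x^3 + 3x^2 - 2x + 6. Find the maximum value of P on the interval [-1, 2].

37/3

The derivative is -4x^2 + 6x - 2, which vanishes at x = 1/2 and x = 1.
Evaluating at the critical points and endpoints: P(-1) = 37/3, P(1/2) = 67/12, P(1) = 17/3, P(2) = 10/3.
Hence the absolute maximum is 37/3 at x = -1.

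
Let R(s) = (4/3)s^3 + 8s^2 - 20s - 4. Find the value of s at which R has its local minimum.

1

R'(s) = 4s^2 + 16s - 20 = 0 at s = -5, 1.
Second-derivative test with R''(s) = 8s + 16: R''(-5) = -24 < 0 ⇒ local maximum; R''(1) = 24 > 0 ⇒ local minimum.
So the local minimum value is R(1) = -44/3.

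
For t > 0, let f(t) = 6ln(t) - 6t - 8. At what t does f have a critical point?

f'(t) = 6/t − 6 = 0 gives t = 1.
f''(t) = -6/t², which is negative for t > 0, so this is a local maximum.
f(1) = 6·ln(1) - 6 - 8 ≈ -14.0000.

1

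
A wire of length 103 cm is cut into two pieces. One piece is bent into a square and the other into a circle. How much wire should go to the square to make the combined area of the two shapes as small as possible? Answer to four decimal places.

57.6902

Let x be the length used for the square. Square side x/4; circle radius (103−x)/(2π).
A(x) = (x/4)² + π·((103−x)/(2π))² = x²/16 + (103−x)²/(4π) for 0 ≤ x ≤ 103. A'(x) = x/8 − (103−x)/(2π) = 0 gives x = 4·103/(π+4) ≈ 57.6902.
A'' = 1/8 + 1/(2π) > 0, so this gives the minimum combined area; x ≈ 57.6902 cm to the square.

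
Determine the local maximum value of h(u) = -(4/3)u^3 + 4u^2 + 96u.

h'(u) = -4u^2 + 8u + 96. Setting h'(u) = 0 gives u ∈ {-4, 6}.
h''(u) = -8u + 8. h''(-4) = 40 > 0 ⇒ local minimum; h''(6) = -40 < 0 ⇒ local maximum.
So the local maximum value is h(6) = 432.

432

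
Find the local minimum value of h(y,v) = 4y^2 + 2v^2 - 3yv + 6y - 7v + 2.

∂h/∂y = 8y - 3v + 6 = 0 and ∂h/∂v = -3y + 4v - 7 = 0, so (y, v) = (-3/23, 38/23).
The Hessian has h_{yy} = 8, h_{vv} = 4, h_{yv} = -3, giving D = 23 > 0 with h_{yy} > 0, so the point is a local minimum.
h(-3/23, 38/23) = -96/23.

-96/23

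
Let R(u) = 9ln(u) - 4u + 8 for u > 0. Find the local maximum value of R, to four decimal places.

6.2984

R'(u) = 9/u − 4 = 0 gives u = 9/4.
R''(u) = -9/u², which is negative for u > 0, so this is a local maximum.
R(9/4) = 9·ln(9/4) - 9 + 8 ≈ 6.2984.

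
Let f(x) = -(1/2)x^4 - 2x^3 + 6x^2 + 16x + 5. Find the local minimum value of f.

-7/2

f'(x) = -2x^3 - 6x^2 + 12x + 16. Setting f'(x) = 0 gives x ∈ {-4, -1, 2}.
Since f''(x) = -6x^2 - 12x + 12, we get f''(-4) = -36 < 0 ⇒ local maximum; f''(-1) = 18 > 0 ⇒ local minimum; f''(2) = -36 < 0 ⇒ local maximum.
The local minimum is f(-1) = -7/2.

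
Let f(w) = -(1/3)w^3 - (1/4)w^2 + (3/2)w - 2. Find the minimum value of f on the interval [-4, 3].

Differentiating, f'(w) = -w^2 - (1/2)w + 3/2; which vanishes at w = -3/2 and w = 1.
Evaluating at the critical points and endpoints: f(-4) = 28/3; f(-3/2) = -59/16; f(1) = -13/12; f(3) = -35/4.
So the minimum is f(3) = -35/4.

-35/4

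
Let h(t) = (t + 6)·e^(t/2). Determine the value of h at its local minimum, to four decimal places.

By the product rule, h'(t) = ((1/2)t + 4)·e^(t/2). Since e^(t/2) > 0, the only critical point is t = -8.
h''(-8) has the same sign as 1/2 > 0, so this is a local minimum.
h(-8) = (-2)·e^(-4) ≈ -0.0366.

-0.0366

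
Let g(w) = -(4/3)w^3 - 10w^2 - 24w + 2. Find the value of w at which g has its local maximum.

g'(w) = -4w^2 - 20w - 24 = 0 at w = -3, -2.
g''(w) = -8w - 20. g''(-3) = 4 > 0 ⇒ local minimum; g''(-2) = -4 < 0 ⇒ local maximum.
Thus g has its local maximum at w = -2, with value 62/3.

-2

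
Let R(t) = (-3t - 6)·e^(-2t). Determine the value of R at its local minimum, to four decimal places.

-30.1283

R'(t) = (-3)·e^(-2t) + (-3t - 6)·(-2)·e^(-2t) = (6t + 9)·e^(-2t). Since e^(-2t) > 0, the only critical point is t = -3/2.
R''(-3/2) has the same sign as 6 > 0, so this is a local minimum.
R(-3/2) = (-3/2)·e^(3) ≈ -30.1283.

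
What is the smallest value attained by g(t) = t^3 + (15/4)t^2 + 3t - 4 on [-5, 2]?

-201/4

The derivative is 3t^2 + (15/2)t + 3, which vanishes at t = -2 and t = -1/2.
Candidates: g(-5) = -201/4; g(-2) = -3; g(-1/2) = -75/16; g(2) = 25.
The minimum over the interval is -201/4, attained at t = -5.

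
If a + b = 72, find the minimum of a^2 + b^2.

2592

With a + b = 72, a^2 + b^2 = a^2 + (72 − a)^2.
The derivative 2a − 2(72 − a) = 4a − 144 vanishes at a = 36; second derivative 4 > 0, a minimum.
The minimum is 2·(36)^2 = 2592.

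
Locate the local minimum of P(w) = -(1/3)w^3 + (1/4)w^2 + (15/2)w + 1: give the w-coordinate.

P'(w) = -w^2 + (1/2)w + 15/2 = 0 at w = -5/2, 3.
Second-derivative test with P''(w) = -2w + 1/2: P''(-5/2) = 11/2 > 0 ⇒ local minimum; P''(3) = -11/2 < 0 ⇒ local maximum.
Thus P has its local minimum at w = -5/2, with value -527/48.

-5/2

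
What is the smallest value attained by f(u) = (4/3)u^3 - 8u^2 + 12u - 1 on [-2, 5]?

-203/3

The derivative is 4u^2 - 16u + 12, which vanishes at u = 1 and u = 3.
Evaluating at the critical points and endpoints: f(-2) = -203/3,  f(1) = 13/3,  f(3) = -1,  f(5) = 77/3.
Hence the absolute minimum is -203/3 at u = -2.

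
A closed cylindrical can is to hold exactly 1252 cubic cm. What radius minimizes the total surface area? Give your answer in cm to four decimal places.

With radius r and height h, πr²h = 1252 so h = 1252/(πr²), and S(r) = 2πr² + 2πrh = 2πr² + 2·1252/r.
S'(r) = 4πr − 2·1252/r² = 0 ⇒ r³ = 1252/(2π), so r ≈ 5.8408 and h = 2r ≈ 11.6817.
S''(r) = 4π + 4·1252/r³ > 0, so this is the minimum; S ≈ 643.0589.

5.8408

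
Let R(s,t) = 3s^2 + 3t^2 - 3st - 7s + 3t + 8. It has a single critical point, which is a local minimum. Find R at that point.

35/9

∂R/∂s = 6s - 3t - 7 = 0 and ∂R/∂t = -3s + 6t + 3 = 0, so (s, t) = (11/9, 1/9).
The Hessian has R_{ss} = 6, R_{tt} = 6, R_{st} = -3, giving D = 27 > 0 with R_{ss} > 0, so the point is a local minimum.
R(11/9, 1/9) = 35/9.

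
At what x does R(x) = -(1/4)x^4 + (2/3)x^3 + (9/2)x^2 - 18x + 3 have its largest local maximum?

R'(x) = -x^3 + 2x^2 + 9x - 18. Setting R'(x) = 0 gives x ∈ {-3, 2, 3}.
Since R''(x) = -3x^2 + 4x + 9, we get R''(-3) = -30 < 0 ⇒ local maximum; R''(2) = 5 > 0 ⇒ local minimum; R''(3) = -6 < 0 ⇒ local maximum.
So the largest local maximum value is R(-3) = 237/4.

-3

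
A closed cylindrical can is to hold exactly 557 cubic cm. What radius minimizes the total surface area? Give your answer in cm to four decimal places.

With radius r and height h, πr²h = 557 so h = 557/(πr²), and S(r) = 2πr² + 2πrh = 2πr² + 2·557/r.
S'(r) = 4πr − 2·557/r² = 0 ⇒ r³ = 557/(2π), so r ≈ 4.4589 and h = 2r ≈ 8.9177.
S''(r) = 4π + 4·557/r³ > 0, so this is the minimum; S ≈ 374.7584.

4.4589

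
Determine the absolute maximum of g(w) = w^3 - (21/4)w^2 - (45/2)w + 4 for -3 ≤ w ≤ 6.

Differentiating, g'(w) = 3w^2 - (21/2)w - 45/2; which vanishes at w = -3/2 and w = 5.
Candidates: g(-3) = -11/4,  g(-3/2) = 361/16,  g(5) = -459/4,  g(6) = -104.
The maximum over the interval is 361/16, attained at w = -3/2.

361/16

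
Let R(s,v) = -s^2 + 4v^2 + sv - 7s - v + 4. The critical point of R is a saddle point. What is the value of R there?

∂R/∂s = -2s + v - 7 = 0 and ∂R/∂v = s + 8v - 1 = 0, so (s, v) = (-55/17, 9/17).
The Hessian has R_{ss} = -2, R_{vv} = 8, R_{sv} = 1, giving D = -17 < 0, so the point is a saddle point.
R(-55/17, 9/17) = 256/17.

256/17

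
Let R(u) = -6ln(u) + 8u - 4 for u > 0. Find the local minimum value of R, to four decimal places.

R'(u) = -6/u + 8 = 0 gives u = 3/4.
R''(u) = 6/u², which is positive for u > 0, so this is a local minimum.
R(3/4) = -6·ln(3/4) + 6 - 4 ≈ 3.7261.

3.7261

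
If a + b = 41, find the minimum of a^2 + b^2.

1681/2

With a + b = 41, a^2 + b^2 = a^2 + (41 − a)^2.
The derivative 2a − 2(41 − a) = 4a − 82 vanishes at a = 41/2; second derivative 4 > 0, a minimum.
The minimum is 2·(41/2)^2 = 1681/2.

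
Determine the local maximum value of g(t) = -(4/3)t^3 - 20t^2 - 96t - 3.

g'(t) = -4t^2 - 40t - 96 = 0 at t = -6, -4.
Since g''(t) = -8t - 40, we get g''(-6) = 8 > 0 ⇒ local minimum; g''(-4) = -8 < 0 ⇒ local maximum.
The local maximum is g(-4) = 439/3.

439/3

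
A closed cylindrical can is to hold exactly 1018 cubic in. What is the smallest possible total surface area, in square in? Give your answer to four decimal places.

560.2042

With radius r and height h, πr²h = 1018 so h = 1018/(πr²), and S(r) = 2πr² + 2πrh = 2πr² + 2·1018/r.
S'(r) = 4πr − 2·1018/r² = 0 ⇒ r³ = 1018/(2π), so r ≈ 5.4516 and h = 2r ≈ 10.9032.
S''(r) = 4π + 4·1018/r³ > 0, so this is the minimum; S ≈ 560.2042.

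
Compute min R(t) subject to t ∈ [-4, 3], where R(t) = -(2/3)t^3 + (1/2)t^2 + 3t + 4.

-1/2

The derivative is -2t^2 + t + 3, which vanishes at t = -1 and t = 3/2.
Evaluating at the critical points and endpoints: R(-4) = 128/3,  R(-1) = 13/6,  R(3/2) = 59/8,  R(3) = -1/2.
Hence the absolute minimum is -1/2 at t = 3.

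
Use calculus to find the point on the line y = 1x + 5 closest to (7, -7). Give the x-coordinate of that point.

-5/2

Minimize D(x)^2 = (x - 7)^2 + (x + 12)^2.
d/dx[D^2] = 2(x - 7) + 2·1·(x + 12) = 0 ⇒ x = -5/2.
Then y = 5/2 and the distance is √(361/2) ≈ 13.4350.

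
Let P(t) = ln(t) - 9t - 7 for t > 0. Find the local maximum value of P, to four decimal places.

-10.1972

P'(t) = 1/t − 9 = 0 gives t = 1/9.
P''(t) = -1/t², which is negative for t > 0, so this is a local maximum.
P(1/9) = 1·ln(1/9) - 1 - 7 ≈ -10.1972.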